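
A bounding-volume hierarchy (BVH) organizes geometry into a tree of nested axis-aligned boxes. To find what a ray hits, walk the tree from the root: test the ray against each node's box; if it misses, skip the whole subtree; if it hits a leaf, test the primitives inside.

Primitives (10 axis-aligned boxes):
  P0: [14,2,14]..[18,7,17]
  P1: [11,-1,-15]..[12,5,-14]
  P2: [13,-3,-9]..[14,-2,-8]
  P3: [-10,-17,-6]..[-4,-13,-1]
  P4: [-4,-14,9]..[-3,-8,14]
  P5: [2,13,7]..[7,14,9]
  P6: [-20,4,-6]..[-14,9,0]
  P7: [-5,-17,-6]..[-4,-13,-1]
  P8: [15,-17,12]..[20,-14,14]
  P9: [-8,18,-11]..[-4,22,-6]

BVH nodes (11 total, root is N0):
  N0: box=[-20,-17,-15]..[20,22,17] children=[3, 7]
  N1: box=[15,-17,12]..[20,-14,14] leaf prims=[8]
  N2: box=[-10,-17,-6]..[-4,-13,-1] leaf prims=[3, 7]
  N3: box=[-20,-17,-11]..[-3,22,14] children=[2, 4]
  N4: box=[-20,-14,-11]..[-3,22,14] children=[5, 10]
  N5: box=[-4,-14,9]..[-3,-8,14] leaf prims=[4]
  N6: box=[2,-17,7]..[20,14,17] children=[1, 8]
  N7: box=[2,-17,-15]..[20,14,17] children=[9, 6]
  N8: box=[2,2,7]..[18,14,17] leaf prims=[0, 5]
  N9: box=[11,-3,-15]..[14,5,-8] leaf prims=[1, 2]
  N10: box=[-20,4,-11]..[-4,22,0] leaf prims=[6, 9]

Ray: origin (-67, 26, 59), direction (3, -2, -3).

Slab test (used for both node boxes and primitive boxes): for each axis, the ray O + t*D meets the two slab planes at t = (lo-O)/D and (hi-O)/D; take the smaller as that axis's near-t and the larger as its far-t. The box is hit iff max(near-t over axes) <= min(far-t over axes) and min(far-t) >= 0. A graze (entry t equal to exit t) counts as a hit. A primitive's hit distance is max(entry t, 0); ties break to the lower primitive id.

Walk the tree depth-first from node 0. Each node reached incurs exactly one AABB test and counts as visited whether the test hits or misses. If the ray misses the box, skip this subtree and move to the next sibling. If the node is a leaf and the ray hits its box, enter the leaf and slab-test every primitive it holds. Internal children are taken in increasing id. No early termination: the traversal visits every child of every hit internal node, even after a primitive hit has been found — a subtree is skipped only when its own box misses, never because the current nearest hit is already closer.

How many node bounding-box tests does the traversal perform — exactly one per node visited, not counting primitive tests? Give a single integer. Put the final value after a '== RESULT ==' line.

Traverse from the root:
N0 x:[47/3,29] y:[2,43/2] z:[14,74/3] -> hit [47/3,43/2], descend [3, 7]
  N3 x:[47/3,64/3] y:[2,43/2] z:[15,70/3] -> hit [47/3,64/3], descend [2, 4]
    N2 x:[19,21] y:[39/2,43/2] z:[20,65/3] -> hit [20,21] leaf, test {P3@t=20, P7@t=62/3}
    N4 x:[47/3,64/3] y:[2,20] z:[15,70/3] -> hit [47/3,20], descend [5, 10]
      N5 x:[21,64/3] y:[17,20] z:[15,50/3] -> miss, prune
      N10 x:[47/3,21] y:[2,11] z:[59/3,70/3] -> miss, prune
  N7 x:[23,29] y:[6,43/2] z:[14,74/3] -> miss, prune

7 AABB tests over nodes [0, 3, 2, 4, 5, 10, 7]; 1 leaf entered; closest P3.

== RESULT ==
7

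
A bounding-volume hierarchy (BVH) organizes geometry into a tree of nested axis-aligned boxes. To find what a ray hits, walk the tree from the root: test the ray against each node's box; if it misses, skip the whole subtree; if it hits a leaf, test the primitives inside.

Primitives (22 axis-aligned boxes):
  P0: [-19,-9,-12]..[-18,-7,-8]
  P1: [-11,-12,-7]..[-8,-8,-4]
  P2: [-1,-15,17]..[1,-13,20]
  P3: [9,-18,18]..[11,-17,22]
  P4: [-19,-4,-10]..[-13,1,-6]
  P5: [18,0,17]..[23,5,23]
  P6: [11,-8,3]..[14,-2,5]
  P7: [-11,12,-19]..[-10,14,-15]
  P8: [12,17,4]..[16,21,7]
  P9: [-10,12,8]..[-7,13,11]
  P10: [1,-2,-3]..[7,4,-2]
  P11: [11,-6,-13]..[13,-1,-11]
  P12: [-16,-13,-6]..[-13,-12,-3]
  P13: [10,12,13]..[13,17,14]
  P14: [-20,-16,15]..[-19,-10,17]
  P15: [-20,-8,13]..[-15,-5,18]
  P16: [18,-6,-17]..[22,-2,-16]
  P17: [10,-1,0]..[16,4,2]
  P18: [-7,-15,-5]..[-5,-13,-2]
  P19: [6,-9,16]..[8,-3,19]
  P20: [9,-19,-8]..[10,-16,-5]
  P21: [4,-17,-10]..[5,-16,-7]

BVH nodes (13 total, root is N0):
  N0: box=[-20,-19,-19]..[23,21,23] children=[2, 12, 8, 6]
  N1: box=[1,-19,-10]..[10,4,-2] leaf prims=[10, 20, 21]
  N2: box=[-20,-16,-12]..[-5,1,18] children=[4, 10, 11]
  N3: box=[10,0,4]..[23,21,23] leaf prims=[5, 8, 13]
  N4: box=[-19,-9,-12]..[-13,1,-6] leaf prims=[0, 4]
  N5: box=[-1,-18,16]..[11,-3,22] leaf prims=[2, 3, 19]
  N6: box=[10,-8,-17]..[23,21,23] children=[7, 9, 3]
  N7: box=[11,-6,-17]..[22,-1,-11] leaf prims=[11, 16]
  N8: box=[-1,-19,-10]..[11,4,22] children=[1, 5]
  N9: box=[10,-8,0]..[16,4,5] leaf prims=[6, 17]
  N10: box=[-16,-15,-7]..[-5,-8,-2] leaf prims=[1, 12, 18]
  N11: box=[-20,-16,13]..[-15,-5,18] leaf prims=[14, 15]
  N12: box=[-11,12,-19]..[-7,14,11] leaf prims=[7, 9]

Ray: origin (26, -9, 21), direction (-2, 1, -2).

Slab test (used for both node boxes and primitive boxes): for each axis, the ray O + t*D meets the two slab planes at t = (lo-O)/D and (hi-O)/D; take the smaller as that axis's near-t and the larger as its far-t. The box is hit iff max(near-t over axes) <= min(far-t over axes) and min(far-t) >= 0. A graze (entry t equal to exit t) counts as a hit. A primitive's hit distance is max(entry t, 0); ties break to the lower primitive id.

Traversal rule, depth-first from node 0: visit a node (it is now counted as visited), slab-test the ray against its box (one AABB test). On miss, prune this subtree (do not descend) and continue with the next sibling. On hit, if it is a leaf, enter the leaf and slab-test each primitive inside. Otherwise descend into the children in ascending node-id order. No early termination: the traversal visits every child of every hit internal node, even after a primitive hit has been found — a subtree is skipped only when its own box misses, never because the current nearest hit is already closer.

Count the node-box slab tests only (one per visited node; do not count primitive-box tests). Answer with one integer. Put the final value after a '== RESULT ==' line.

Trace the traversal:
N0 x:[3/2,23] y:[-10,30] z:[-1,20] -> hit [3/2,20], descend [2, 6, 8, 12]
  N2 x:[31/2,23] y:[-7,10] z:[3/2,33/2] -> miss, prune
  N6 x:[3/2,8] y:[1,30] z:[-1,19] -> hit [3/2,8], descend [3, 7, 9]
    N3 x:[3/2,8] y:[9,30] z:[-1,17/2] -> miss, prune
    N7 x:[2,15/2] y:[3,8] z:[16,19] -> miss, prune
    N9 x:[5,8] y:[1,13] z:[8,21/2] -> hit [8,8] leaf, test {P6(miss), P17(miss)}
  N8 x:[15/2,27/2] y:[-10,13] z:[-1/2,31/2] -> hit [15/2,13], descend [1, 5]
    N1 x:[8,25/2] y:[-10,13] z:[23/2,31/2] -> hit [23/2,25/2] leaf, test {P10@t=23/2, P20(miss), P21(miss)}
    N5 x:[15/2,27/2] y:[-9,6] z:[-1/2,5/2] -> miss, prune
  N12 x:[33/2,37/2] y:[21,23] z:[5,20] -> miss, prune

Visited [0, 2, 6, 3, 7, 9, 8, 1, 5, 12]. Tests: 10 box, 2 leaf. Nearest: P10.

== RESULT ==
10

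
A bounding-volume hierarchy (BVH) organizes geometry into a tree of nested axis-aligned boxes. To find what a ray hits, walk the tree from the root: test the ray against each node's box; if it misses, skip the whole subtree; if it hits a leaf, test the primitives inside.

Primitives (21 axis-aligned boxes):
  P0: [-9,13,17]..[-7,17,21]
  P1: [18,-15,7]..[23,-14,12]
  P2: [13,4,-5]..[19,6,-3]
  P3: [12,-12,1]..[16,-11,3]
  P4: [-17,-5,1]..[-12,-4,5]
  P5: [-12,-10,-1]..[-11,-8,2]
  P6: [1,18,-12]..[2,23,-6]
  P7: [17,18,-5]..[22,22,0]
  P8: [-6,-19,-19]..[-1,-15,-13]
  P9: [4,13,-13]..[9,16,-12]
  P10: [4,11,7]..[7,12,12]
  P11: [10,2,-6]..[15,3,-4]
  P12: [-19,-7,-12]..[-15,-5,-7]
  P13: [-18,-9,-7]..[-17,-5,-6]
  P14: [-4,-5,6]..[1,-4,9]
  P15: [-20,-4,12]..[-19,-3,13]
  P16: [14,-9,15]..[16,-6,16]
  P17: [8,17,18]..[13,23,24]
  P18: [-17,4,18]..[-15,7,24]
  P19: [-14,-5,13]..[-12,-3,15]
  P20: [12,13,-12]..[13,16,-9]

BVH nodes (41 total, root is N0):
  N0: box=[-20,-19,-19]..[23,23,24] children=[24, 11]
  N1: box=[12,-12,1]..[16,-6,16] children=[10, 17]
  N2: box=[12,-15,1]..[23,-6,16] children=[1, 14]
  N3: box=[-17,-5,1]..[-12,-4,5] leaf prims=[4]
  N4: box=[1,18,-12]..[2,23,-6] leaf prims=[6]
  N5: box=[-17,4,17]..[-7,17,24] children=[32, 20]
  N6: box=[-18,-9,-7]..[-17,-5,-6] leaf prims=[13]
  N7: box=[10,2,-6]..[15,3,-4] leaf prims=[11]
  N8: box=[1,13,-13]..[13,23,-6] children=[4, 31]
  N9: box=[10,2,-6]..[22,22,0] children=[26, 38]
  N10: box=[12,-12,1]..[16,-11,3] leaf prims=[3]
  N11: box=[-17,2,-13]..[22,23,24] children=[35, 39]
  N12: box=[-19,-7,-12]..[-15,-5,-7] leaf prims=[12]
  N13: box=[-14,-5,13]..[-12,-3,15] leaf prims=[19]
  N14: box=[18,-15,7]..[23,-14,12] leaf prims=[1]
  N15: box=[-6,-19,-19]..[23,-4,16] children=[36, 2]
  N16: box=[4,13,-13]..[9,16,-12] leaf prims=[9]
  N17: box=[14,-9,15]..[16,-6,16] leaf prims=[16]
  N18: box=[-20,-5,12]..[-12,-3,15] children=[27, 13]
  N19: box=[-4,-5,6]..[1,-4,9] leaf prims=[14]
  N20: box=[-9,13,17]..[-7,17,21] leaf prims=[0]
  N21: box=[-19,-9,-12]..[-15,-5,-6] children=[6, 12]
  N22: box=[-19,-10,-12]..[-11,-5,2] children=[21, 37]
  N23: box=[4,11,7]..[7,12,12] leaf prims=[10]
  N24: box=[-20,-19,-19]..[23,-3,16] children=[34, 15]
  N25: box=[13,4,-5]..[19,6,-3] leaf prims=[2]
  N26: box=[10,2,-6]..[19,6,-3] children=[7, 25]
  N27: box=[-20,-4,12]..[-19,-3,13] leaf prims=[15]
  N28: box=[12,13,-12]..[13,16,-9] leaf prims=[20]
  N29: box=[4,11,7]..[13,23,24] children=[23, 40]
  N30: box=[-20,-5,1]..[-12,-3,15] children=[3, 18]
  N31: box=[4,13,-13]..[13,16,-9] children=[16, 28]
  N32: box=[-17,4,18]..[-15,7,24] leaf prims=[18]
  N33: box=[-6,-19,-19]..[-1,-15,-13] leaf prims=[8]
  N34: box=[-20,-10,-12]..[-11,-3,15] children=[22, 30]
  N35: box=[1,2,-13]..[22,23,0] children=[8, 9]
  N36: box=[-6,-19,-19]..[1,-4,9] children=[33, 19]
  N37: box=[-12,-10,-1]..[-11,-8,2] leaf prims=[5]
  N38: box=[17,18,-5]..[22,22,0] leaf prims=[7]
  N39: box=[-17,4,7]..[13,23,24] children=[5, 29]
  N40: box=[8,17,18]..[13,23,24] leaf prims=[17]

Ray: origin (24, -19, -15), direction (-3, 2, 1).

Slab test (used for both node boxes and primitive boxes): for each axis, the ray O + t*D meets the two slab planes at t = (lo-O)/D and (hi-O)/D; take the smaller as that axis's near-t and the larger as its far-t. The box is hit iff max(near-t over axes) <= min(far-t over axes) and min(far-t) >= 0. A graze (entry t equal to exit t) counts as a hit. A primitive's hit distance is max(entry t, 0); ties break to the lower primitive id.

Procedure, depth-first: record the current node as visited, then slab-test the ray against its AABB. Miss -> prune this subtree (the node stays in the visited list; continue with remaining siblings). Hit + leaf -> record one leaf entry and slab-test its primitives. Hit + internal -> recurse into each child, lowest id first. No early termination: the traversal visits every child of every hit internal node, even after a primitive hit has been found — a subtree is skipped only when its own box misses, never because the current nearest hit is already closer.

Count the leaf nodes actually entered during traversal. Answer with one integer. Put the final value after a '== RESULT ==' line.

Traverse from the root:
N0 x:[1/3,44/3] y:[0,21] z:[-4,39] -> hit [1/3,44/3], descend [11, 24]
  N11 x:[2/3,41/3] y:[21/2,21] z:[2,39] -> hit [21/2,41/3], descend [35, 39]
    N35 x:[2/3,23/3] y:[21/2,21] z:[2,15] -> miss, prune
    N39 x:[11/3,41/3] y:[23/2,21] z:[22,39] -> miss, prune
  N24 x:[1/3,44/3] y:[0,8] z:[-4,31] -> hit [1/3,8], descend [15, 34]
    N15 x:[1/3,10] y:[0,15/2] z:[-4,31] -> hit [1/3,15/2], descend [2, 36]
      N2 x:[1/3,4] y:[2,13/2] z:[16,31] -> miss, prune
      N36 x:[23/3,10] y:[0,15/2] z:[-4,24] -> miss, prune
    N34 x:[35/3,44/3] y:[9/2,8] z:[3,30] -> miss, prune

Summary -> nodes [0, 11, 35, 39, 24, 15, 2, 36, 34]; box-tests=9; leaf-entries=0; first=miss

== RESULT ==
0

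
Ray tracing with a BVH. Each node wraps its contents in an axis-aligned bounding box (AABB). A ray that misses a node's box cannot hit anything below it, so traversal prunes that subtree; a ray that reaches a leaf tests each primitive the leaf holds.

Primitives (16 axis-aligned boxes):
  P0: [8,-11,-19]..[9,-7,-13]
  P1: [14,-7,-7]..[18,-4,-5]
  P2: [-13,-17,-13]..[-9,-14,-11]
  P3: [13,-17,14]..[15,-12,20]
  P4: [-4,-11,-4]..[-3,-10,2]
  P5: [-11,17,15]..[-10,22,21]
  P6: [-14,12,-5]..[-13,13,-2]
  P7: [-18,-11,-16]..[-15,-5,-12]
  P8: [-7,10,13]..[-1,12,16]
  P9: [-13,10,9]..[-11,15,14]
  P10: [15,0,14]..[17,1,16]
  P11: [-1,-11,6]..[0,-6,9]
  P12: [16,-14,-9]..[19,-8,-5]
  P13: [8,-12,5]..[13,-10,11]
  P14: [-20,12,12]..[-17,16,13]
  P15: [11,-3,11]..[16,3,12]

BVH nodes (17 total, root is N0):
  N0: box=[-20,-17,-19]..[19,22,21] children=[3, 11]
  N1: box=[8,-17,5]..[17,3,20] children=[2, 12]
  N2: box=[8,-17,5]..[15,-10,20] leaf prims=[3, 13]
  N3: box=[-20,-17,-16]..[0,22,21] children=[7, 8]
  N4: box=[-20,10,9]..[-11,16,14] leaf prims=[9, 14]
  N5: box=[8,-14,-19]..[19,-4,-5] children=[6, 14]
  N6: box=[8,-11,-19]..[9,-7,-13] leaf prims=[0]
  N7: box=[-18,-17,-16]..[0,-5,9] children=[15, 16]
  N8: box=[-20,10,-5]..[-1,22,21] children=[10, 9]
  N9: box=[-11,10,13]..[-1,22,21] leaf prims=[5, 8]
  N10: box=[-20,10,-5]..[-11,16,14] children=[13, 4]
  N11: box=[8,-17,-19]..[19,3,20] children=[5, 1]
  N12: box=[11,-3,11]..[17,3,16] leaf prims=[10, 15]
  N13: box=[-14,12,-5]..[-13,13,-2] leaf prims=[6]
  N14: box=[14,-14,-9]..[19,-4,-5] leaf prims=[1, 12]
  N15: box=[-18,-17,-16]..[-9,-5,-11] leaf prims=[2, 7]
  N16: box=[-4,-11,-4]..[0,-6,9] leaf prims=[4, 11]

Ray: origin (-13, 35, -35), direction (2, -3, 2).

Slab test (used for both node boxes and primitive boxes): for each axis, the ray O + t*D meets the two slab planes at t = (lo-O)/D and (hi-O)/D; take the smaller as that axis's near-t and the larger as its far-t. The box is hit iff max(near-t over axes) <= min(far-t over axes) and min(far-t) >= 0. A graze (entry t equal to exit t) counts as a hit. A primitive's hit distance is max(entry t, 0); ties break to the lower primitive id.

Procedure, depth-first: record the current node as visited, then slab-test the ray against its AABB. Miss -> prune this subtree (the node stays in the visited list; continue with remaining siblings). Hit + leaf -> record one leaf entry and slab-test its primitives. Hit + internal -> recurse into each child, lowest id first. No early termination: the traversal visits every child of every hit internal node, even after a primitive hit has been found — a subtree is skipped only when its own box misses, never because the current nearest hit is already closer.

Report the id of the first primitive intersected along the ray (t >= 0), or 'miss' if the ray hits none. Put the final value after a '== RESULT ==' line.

Trace the traversal:
N0 x:[-7/2,16] y:[13/3,52/3] z:[8,28] -> hit [8,16], descend [3, 11]
  N3 x:[-7/2,13/2] y:[13/3,52/3] z:[19/2,28] -> miss, prune
  N11 x:[21/2,16] y:[32/3,52/3] z:[8,55/2] -> hit [32/3,16], descend [1, 5]
    N1 x:[21/2,15] y:[32/3,52/3] z:[20,55/2] -> miss, prune
    N5 x:[21/2,16] y:[13,49/3] z:[8,15] -> hit [13,15], descend [6, 14]
      N6 x:[21/2,11] y:[14,46/3] z:[8,11] -> miss, prune
      N14 x:[27/2,16] y:[13,49/3] z:[13,15] -> hit [27/2,15] leaf, test {P1@t=14, P12@t=29/2}

Summary -> nodes [0, 3, 11, 1, 5, 6, 14]; box-tests=7; leaf-entries=1; first=P1

== RESULT ==
1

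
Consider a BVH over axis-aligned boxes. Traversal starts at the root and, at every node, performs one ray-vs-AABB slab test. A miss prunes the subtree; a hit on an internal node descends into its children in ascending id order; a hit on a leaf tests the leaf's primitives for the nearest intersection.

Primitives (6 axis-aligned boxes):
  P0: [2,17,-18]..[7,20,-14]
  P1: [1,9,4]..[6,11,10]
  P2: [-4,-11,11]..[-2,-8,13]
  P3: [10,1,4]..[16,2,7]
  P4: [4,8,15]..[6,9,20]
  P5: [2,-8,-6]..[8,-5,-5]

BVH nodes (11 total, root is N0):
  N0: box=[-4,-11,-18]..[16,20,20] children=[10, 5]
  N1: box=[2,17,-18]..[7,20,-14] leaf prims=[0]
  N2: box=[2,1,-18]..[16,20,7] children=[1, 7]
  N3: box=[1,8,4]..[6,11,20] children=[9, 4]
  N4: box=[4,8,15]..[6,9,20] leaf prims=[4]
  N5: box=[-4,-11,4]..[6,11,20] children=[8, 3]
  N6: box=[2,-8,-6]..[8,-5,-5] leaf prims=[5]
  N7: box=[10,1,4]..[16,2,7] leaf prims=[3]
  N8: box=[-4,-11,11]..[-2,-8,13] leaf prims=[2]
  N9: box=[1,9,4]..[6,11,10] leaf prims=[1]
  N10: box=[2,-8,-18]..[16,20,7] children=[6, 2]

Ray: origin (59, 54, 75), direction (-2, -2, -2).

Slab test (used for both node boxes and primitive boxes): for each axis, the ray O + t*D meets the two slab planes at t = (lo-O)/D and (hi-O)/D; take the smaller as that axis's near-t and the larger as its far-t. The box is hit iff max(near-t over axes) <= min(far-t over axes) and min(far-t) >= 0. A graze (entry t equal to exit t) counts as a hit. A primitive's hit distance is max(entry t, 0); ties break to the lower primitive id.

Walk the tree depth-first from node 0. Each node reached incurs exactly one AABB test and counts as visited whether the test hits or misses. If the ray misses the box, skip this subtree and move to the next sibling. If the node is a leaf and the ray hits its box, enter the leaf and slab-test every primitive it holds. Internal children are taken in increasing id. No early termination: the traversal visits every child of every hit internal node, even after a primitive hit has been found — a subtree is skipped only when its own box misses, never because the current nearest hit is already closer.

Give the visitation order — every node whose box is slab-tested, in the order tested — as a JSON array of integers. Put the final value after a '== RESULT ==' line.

Walk:
N0 x:[43/2,63/2] y:[17,65/2] z:[55/2,93/2] -> hit [55/2,63/2], descend [5, 10]
  N5 x:[53/2,63/2] y:[43/2,65/2] z:[55/2,71/2] -> hit [55/2,63/2], descend [3, 8]
    N3 x:[53/2,29] y:[43/2,23] z:[55/2,71/2] -> miss, prune
    N8 x:[61/2,63/2] y:[31,65/2] z:[31,32] -> hit [31,63/2] leaf, test {P2@t=31}
  N10 x:[43/2,57/2] y:[17,31] z:[34,93/2] -> miss, prune

order=[0, 5, 3, 8, 10]  |boxes|=5  |leaves|=1  hit=P2

== RESULT ==
[0, 5, 3, 8, 10]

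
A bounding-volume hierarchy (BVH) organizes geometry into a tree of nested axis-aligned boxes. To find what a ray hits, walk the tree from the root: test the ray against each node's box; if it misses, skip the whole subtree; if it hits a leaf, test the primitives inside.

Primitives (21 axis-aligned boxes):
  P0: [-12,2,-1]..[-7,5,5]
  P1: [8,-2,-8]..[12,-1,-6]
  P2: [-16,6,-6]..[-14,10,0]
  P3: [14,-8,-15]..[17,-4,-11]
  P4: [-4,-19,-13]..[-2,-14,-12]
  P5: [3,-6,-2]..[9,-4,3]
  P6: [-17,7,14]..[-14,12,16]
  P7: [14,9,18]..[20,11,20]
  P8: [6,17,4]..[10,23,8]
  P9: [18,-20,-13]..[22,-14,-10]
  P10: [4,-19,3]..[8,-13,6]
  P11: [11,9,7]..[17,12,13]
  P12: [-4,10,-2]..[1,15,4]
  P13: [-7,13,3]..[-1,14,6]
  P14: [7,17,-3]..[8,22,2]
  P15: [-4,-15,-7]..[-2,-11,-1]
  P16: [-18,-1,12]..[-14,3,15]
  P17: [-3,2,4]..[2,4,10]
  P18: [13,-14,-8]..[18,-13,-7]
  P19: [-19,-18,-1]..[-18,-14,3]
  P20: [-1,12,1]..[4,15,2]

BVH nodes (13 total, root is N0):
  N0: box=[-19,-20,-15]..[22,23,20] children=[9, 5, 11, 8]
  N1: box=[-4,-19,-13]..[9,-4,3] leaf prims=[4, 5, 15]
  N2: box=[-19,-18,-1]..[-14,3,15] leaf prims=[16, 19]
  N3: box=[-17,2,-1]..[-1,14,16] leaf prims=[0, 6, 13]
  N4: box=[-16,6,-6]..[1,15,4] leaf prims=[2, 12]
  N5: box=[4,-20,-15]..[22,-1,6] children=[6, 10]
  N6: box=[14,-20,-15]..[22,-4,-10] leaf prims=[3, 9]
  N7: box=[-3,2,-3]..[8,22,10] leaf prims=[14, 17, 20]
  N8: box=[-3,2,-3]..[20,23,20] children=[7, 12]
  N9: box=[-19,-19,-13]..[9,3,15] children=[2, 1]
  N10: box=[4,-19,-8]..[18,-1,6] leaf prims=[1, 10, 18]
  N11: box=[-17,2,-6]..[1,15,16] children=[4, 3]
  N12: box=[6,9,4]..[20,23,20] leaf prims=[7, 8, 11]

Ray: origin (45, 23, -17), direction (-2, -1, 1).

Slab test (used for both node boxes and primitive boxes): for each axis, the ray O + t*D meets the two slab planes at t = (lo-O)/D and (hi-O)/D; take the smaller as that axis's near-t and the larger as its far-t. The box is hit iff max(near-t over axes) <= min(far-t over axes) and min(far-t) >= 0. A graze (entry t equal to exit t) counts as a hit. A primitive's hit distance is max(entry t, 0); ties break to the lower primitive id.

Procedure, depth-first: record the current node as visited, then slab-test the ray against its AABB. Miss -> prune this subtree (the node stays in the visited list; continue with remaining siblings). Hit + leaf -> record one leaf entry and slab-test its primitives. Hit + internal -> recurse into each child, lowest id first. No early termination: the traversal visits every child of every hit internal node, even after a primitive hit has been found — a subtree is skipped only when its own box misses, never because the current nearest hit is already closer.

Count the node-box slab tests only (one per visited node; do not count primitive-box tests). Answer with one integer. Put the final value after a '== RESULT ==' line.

Traverse from the root:
N0 x:[23/2,32] y:[0,43] z:[2,37] -> hit [23/2,32], descend [5, 8, 9, 11]
  N5 x:[23/2,41/2] y:[24,43] z:[2,23] -> miss, prune
  N8 x:[25/2,24] y:[0,21] z:[14,37] -> hit [14,21], descend [7, 12]
    N7 x:[37/2,24] y:[1,21] z:[14,27] -> hit [37/2,21] leaf, test {P14(miss), P17(miss), P20(miss)}
    N12 x:[25/2,39/2] y:[0,14] z:[21,37] -> miss, prune
  N9 x:[18,32] y:[20,42] z:[4,32] -> hit [20,32], descend [1, 2]
    N1 x:[18,49/2] y:[27,42] z:[4,20] -> miss, prune
    N2 x:[59/2,32] y:[20,41] z:[16,32] -> hit [59/2,32] leaf, test {P16(miss), P19(miss)}
  N11 x:[22,31] y:[8,21] z:[11,33] -> miss, prune

Summary -> nodes [0, 5, 8, 7, 12, 9, 1, 2, 11]; box-tests=9; leaf-entries=2; first=miss

== RESULT ==
9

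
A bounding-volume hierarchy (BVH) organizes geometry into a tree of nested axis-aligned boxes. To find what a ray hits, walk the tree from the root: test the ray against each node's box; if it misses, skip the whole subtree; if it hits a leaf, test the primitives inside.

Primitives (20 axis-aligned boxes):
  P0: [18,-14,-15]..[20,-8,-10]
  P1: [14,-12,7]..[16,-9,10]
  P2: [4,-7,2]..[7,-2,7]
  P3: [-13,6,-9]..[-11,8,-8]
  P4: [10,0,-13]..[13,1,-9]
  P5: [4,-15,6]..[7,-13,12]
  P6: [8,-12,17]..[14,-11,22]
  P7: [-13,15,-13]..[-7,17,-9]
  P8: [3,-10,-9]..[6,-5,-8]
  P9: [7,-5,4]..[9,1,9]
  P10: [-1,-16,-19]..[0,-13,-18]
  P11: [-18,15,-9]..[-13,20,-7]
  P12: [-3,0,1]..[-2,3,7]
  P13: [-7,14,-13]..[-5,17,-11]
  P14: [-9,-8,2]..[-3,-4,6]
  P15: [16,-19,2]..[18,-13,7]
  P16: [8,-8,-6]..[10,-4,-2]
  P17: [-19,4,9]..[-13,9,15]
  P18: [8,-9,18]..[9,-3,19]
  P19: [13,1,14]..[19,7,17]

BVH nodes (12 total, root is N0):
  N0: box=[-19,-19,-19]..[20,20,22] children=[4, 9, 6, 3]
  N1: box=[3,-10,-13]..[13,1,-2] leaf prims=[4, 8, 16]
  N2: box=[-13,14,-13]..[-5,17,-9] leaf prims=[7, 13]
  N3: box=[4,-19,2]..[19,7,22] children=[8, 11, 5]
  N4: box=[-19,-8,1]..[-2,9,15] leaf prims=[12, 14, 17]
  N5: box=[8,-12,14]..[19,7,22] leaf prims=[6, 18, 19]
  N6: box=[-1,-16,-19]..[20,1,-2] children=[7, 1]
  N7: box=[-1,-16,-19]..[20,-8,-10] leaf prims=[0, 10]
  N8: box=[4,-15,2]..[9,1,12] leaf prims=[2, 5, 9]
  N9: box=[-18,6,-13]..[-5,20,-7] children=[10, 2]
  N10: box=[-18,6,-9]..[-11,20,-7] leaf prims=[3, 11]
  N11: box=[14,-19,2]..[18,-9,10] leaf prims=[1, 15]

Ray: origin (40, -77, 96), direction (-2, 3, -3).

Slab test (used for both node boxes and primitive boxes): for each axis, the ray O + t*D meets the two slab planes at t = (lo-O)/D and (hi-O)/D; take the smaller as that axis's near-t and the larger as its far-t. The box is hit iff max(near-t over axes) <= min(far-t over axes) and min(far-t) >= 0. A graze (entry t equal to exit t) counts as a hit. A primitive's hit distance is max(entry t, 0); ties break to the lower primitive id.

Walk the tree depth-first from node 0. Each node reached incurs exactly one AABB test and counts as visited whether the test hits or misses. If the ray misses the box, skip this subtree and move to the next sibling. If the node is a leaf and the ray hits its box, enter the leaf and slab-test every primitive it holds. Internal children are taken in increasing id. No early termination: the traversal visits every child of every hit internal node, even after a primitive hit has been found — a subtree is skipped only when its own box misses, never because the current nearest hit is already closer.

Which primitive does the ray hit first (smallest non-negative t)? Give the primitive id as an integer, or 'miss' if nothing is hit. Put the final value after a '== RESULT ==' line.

Traverse from the root:
N0 x:[10,59/2] y:[58/3,97/3] z:[74/3,115/3] -> hit [74/3,59/2], descend [3, 4, 6, 9]
  N3 x:[21/2,18] y:[58/3,28] z:[74/3,94/3] -> miss, prune
  N4 x:[21,59/2] y:[23,86/3] z:[27,95/3] -> hit [27,86/3] leaf, test {P12(miss), P14(miss), P17@t=27}
  N6 x:[10,41/2] y:[61/3,26] z:[98/3,115/3] -> miss, prune
  N9 x:[45/2,29] y:[83/3,97/3] z:[103/3,109/3] -> miss, prune

order=[0, 3, 4, 6, 9]  |boxes|=5  |leaves|=1  hit=P17

== RESULT ==
17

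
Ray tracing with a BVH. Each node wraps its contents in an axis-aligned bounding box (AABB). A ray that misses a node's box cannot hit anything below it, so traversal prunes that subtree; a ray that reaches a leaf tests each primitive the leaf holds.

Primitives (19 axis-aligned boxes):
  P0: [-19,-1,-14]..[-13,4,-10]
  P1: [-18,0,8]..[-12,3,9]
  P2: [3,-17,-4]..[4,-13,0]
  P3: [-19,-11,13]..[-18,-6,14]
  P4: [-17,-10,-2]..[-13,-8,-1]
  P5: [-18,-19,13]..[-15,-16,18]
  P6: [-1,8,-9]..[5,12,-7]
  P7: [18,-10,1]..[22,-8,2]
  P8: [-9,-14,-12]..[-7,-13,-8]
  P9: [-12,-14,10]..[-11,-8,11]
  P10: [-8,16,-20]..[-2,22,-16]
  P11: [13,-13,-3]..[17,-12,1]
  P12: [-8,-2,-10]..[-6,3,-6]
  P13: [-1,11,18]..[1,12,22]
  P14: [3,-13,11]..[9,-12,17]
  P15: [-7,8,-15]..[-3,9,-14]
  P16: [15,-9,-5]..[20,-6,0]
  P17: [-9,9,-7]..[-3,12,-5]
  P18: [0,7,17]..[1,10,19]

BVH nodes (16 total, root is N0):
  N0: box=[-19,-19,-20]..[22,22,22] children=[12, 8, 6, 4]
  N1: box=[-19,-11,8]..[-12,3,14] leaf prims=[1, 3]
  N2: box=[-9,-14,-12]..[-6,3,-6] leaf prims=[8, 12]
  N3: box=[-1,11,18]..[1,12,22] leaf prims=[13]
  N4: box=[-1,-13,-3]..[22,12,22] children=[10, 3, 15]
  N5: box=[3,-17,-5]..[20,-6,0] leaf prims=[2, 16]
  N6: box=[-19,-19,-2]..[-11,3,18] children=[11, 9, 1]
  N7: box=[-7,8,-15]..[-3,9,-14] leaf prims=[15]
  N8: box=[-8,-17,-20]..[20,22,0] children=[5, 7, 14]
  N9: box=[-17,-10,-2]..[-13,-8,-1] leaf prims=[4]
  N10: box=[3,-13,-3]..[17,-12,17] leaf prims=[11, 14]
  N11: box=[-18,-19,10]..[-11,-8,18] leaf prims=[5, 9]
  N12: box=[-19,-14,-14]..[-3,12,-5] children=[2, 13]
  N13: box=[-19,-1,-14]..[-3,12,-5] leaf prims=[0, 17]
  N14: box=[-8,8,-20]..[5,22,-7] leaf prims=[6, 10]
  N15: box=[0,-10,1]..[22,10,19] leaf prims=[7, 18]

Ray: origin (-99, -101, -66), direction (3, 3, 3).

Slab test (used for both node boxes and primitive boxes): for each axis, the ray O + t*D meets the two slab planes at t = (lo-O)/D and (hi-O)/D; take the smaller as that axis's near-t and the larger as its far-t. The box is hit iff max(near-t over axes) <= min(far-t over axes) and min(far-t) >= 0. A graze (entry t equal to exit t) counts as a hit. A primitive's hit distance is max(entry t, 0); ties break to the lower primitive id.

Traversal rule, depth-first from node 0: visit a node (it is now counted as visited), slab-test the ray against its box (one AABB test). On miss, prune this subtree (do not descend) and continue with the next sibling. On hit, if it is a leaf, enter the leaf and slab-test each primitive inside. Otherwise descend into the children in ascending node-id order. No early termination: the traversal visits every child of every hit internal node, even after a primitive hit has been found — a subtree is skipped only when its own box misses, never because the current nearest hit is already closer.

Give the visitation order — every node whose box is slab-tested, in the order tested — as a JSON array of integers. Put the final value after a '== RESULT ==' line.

Trace the traversal:
N0 x:[80/3,121/3] y:[82/3,41] z:[46/3,88/3] -> hit [82/3,88/3], descend [4, 6, 8, 12]
  N4 x:[98/3,121/3] y:[88/3,113/3] z:[21,88/3] -> miss, prune
  N6 x:[80/3,88/3] y:[82/3,104/3] z:[64/3,28] -> hit [82/3,28], descend [1, 9, 11]
    N1 x:[80/3,29] y:[30,104/3] z:[74/3,80/3] -> miss, prune
    N9 x:[82/3,86/3] y:[91/3,31] z:[64/3,65/3] -> miss, prune
    N11 x:[27,88/3] y:[82/3,31] z:[76/3,28] -> hit [82/3,28] leaf, test {P5@t=82/3, P9(miss)}
  N8 x:[91/3,119/3] y:[28,41] z:[46/3,22] -> miss, prune
  N12 x:[80/3,32] y:[29,113/3] z:[52/3,61/3] -> miss, prune

Visited [0, 4, 6, 1, 9, 11, 8, 12]. Tests: 8 box, 1 leaf. Nearest: P5.

== RESULT ==
[0, 4, 6, 1, 9, 11, 8, 12]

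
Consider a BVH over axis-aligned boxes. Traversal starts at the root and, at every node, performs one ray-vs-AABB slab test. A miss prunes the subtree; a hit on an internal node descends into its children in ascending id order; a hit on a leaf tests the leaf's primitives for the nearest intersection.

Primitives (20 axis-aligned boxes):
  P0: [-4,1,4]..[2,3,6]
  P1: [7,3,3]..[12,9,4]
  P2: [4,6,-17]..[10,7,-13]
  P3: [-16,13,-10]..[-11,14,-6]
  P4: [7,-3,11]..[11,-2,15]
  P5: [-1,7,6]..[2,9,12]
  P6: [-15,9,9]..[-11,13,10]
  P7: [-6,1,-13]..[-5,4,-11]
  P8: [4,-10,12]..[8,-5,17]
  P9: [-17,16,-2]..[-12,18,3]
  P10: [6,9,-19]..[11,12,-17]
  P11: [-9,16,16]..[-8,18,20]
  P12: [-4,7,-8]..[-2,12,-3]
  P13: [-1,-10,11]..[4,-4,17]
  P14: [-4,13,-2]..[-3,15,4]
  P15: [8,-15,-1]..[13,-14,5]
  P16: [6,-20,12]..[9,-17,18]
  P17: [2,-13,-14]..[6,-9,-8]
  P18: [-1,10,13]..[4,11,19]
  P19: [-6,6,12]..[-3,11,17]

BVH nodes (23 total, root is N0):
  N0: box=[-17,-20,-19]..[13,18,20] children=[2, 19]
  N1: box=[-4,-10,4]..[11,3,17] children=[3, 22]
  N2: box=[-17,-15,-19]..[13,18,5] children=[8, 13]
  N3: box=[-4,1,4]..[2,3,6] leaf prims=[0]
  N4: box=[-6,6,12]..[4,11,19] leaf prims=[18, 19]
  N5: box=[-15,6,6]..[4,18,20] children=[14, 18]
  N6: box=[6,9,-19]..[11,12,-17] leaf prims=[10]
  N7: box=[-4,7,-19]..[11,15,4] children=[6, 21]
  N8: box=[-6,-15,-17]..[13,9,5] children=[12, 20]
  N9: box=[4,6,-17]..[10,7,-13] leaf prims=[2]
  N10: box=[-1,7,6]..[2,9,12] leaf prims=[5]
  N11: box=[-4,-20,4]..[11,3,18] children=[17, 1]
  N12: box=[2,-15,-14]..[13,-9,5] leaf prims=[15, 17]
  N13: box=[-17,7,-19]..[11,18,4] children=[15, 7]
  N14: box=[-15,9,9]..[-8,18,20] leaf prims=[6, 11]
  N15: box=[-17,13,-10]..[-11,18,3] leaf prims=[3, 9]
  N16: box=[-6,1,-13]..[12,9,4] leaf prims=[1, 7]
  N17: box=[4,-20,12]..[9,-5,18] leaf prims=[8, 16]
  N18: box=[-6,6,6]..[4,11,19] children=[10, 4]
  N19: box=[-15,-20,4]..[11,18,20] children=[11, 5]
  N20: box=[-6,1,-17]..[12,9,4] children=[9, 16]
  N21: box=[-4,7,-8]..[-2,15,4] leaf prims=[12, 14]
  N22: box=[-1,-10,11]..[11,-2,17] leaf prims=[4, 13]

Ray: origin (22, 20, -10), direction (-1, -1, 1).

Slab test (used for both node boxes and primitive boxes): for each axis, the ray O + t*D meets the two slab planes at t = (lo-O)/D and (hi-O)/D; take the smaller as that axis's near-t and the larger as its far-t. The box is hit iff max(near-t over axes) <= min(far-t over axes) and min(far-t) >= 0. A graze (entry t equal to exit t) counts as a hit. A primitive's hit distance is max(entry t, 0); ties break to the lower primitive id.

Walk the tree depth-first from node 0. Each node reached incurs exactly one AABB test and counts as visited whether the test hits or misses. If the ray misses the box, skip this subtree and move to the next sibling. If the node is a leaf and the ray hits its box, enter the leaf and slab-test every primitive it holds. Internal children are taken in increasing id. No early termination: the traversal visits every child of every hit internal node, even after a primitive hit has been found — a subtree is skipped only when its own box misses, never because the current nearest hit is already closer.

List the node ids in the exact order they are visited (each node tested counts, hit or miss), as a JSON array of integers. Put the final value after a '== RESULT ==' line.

Traverse from the root:
N0 x:[9,39] y:[2,40] z:[-9,30] -> hit [9,30], descend [2, 19]
  N2 x:[9,39] y:[2,35] z:[-9,15] -> hit [9,15], descend [8, 13]
    N8 x:[9,28] y:[11,35] z:[-7,15] -> hit [11,15], descend [12, 20]
      N12 x:[9,20] y:[29,35] z:[-4,15] -> miss, prune
      N20 x:[10,28] y:[11,19] z:[-7,14] -> hit [11,14], descend [9, 16]
        N9 x:[12,18] y:[13,14] z:[-7,-3] -> miss, prune
        N16 x:[10,28] y:[11,19] z:[-3,14] -> hit [11,14] leaf, test {P1@t=13, P7(miss)}
    N13 x:[11,39] y:[2,13] z:[-9,14] -> hit [11,13], descend [7, 15]
      N7 x:[11,26] y:[5,13] z:[-9,14] -> hit [11,13], descend [6, 21]
        N6 x:[11,16] y:[8,11] z:[-9,-7] -> miss, prune
        N21 x:[24,26] y:[5,13] z:[2,14] -> miss, prune
      N15 x:[33,39] y:[2,7] z:[0,13] -> miss, prune
  N19 x:[11,37] y:[2,40] z:[14,30] -> hit [14,30], descend [5, 11]
    N5 x:[18,37] y:[2,14] z:[16,30] -> miss, prune
    N11 x:[11,26] y:[17,40] z:[14,28] -> hit [17,26], descend [1, 17]
      N1 x:[11,26] y:[17,30] z:[14,27] -> hit [17,26], descend [3, 22]
        N3 x:[20,26] y:[17,19] z:[14,16] -> miss, prune
        N22 x:[11,23] y:[22,30] z:[21,27] -> hit [22,23] leaf, test {P4(miss), P13(miss)}
      N17 x:[13,18] y:[25,40] z:[22,28] -> miss, prune

Visited [0, 2, 8, 12, 20, 9, 16, 13, 7, 6, 21, 15, 19, 5, 11, 1, 3, 22, 17]. Tests: 19 box, 2 leaf. Nearest: P1.

== RESULT ==
[0, 2, 8, 12, 20, 9, 16, 13, 7, 6, 21, 15, 19, 5, 11, 1, 3, 22, 17]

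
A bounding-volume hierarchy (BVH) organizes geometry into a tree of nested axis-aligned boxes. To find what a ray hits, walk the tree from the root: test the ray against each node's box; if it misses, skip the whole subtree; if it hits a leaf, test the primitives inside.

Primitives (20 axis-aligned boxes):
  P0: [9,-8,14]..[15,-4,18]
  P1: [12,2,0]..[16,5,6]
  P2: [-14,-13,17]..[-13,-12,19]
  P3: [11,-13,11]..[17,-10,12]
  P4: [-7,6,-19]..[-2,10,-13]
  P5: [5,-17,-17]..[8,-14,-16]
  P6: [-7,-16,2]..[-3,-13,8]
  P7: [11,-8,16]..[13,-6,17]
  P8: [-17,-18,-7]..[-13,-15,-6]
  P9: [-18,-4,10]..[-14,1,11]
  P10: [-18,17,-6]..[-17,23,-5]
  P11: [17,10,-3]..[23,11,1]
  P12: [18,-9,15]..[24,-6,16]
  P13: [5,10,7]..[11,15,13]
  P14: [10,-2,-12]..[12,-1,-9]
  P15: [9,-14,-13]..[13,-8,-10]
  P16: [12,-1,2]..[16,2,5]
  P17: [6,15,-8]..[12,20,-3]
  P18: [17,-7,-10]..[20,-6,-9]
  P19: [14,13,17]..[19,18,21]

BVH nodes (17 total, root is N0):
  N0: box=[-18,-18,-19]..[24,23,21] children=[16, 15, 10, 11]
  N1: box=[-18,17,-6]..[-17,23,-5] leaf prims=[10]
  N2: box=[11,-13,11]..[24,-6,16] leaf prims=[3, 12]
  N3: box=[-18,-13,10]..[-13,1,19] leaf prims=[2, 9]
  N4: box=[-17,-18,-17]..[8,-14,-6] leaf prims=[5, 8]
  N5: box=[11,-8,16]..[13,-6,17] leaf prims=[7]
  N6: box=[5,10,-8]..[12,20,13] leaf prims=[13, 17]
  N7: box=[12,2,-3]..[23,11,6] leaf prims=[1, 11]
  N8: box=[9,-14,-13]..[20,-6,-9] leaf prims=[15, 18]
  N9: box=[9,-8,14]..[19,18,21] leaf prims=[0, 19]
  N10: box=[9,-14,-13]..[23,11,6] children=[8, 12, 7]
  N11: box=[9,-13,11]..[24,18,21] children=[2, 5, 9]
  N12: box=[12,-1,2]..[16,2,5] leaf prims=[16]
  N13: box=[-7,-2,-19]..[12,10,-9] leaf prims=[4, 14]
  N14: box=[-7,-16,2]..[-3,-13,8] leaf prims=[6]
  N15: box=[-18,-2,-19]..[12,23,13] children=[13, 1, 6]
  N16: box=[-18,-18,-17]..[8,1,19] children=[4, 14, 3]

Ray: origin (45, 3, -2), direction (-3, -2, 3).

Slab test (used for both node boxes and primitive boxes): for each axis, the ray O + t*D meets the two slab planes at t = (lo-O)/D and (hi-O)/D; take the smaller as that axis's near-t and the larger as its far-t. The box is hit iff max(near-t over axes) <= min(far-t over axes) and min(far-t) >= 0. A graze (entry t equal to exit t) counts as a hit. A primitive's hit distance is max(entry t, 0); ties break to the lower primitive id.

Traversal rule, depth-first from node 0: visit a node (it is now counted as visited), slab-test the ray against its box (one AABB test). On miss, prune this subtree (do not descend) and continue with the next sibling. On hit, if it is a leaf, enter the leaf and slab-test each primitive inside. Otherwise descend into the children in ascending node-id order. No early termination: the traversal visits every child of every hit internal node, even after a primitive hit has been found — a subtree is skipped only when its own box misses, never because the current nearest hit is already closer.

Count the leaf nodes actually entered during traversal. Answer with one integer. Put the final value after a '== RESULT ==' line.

Walk:
N0 x:[7,21] y:[-10,21/2] z:[-17/3,23/3] -> hit [7,23/3], descend [10, 11, 15, 16]
  N10 x:[22/3,12] y:[-4,17/2] z:[-11/3,8/3] -> miss, prune
  N11 x:[7,12] y:[-15/2,8] z:[13/3,23/3] -> hit [7,23/3], descend [2, 5, 9]
    N2 x:[7,34/3] y:[9/2,8] z:[13/3,6] -> miss, prune
    N5 x:[32/3,34/3] y:[9/2,11/2] z:[6,19/3] -> miss, prune
    N9 x:[26/3,12] y:[-15/2,11/2] z:[16/3,23/3] -> miss, prune
  N15 x:[11,21] y:[-10,5/2] z:[-17/3,5] -> miss, prune
  N16 x:[37/3,21] y:[1,21/2] z:[-5,7] -> miss, prune

8 AABB tests over nodes [0, 10, 11, 2, 5, 9, 15, 16]; 0 leaves entered; closest miss.

== RESULT ==
0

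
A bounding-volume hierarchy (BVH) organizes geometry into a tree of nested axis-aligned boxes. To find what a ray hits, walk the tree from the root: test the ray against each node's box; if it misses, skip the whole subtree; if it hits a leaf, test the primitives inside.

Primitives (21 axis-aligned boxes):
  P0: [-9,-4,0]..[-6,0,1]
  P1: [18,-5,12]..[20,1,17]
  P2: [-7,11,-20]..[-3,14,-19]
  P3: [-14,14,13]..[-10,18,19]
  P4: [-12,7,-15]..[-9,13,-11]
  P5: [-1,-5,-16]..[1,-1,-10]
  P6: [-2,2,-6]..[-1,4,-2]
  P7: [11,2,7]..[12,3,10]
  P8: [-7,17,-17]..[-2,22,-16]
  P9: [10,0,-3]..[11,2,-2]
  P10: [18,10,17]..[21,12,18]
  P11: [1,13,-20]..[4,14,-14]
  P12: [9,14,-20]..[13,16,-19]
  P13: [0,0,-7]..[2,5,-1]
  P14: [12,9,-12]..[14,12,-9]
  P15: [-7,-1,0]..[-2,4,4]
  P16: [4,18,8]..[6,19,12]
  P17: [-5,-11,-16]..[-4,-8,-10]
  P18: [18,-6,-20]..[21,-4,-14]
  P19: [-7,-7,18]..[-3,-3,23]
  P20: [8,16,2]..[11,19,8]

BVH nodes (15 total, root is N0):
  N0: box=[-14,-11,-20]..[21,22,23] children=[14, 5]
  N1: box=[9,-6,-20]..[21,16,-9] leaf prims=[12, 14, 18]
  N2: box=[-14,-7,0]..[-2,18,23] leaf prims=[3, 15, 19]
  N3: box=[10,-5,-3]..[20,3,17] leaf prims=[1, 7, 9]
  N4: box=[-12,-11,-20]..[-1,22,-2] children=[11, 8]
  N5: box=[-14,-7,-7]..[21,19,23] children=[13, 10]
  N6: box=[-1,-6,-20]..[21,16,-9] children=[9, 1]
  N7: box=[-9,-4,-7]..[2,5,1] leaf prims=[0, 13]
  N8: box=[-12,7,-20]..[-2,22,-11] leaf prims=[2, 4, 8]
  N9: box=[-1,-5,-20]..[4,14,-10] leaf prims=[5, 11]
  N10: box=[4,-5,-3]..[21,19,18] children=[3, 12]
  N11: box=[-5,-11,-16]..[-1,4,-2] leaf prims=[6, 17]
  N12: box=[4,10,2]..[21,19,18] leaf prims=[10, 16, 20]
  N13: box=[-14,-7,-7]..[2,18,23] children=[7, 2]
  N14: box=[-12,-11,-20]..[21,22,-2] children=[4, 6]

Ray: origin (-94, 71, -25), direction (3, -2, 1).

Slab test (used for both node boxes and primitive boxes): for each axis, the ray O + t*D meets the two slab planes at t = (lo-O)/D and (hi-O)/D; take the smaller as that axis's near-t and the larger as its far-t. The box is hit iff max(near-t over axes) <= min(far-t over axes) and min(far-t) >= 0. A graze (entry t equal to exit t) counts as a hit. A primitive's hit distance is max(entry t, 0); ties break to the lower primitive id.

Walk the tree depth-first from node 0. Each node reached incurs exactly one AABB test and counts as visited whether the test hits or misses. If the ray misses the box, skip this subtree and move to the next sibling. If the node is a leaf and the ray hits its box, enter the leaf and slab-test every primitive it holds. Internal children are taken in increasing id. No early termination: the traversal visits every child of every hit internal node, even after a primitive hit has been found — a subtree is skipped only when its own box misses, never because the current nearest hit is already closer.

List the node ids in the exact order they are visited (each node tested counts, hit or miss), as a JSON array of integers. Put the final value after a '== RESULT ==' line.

Traverse from the root:
N0 x:[80/3,115/3] y:[49/2,41] z:[5,48] -> hit [80/3,115/3], descend [5, 14]
  N5 x:[80/3,115/3] y:[26,39] z:[18,48] -> hit [80/3,115/3], descend [10, 13]
    N10 x:[98/3,115/3] y:[26,38] z:[22,43] -> hit [98/3,38], descend [3, 12]
      N3 x:[104/3,38] y:[34,38] z:[22,42] -> hit [104/3,38] leaf, test {P1@t=112/3, P7(miss), P9(miss)}
      N12 x:[98/3,115/3] y:[26,61/2] z:[27,43] -> miss, prune
    N13 x:[80/3,32] y:[53/2,39] z:[18,48] -> hit [80/3,32], descend [2, 7]
      N2 x:[80/3,92/3] y:[53/2,39] z:[25,48] -> hit [80/3,92/3] leaf, test {P3(miss), P15(miss), P19(miss)}
      N7 x:[85/3,32] y:[33,75/2] z:[18,26] -> miss, prune
  N14 x:[82/3,115/3] y:[49/2,41] z:[5,23] -> miss, prune

order=[0, 5, 10, 3, 12, 13, 2, 7, 14]  |boxes|=9  |leaves|=2  hit=P1

== RESULT ==
[0, 5, 10, 3, 12, 13, 2, 7, 14]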